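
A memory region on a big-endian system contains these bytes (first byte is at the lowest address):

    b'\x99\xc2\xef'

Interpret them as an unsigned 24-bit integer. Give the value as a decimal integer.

10076911

In big-endian order the high byte comes first in memory.
The bytes are already most-significant first: 0x99C2EF.
0x99C2EF = 10076911.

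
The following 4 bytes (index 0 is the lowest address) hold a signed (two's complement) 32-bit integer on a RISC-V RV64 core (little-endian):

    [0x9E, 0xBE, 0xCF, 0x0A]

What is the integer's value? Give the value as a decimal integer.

181386910

Little-endian stores the least-significant byte at the lowest address.
Reassemble most-significant byte first: 0A CF BE 9E → 0x0ACFBE9E.
0x0ACFBE9E = 181386910.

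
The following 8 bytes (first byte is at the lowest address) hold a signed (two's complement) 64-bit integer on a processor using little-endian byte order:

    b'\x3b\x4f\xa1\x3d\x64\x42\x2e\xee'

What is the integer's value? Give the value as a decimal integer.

Little-endian stores the least-significant byte at the lowest address.
Reassemble most-significant byte first: EE 2E 42 64 3D A1 4F 3B → 0xEE2E42643DA14F3B.
Top bit is set, so as a signed 64-bit value this is 0xEE2E42643DA14F3B − 2^64 = -1284015845455868101.

-1284015845455868101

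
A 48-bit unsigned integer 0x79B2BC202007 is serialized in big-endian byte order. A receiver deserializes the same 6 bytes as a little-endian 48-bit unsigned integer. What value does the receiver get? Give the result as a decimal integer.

Stored big-endian, the bytes at ascending addresses are 79 B2 BC 20 20 07.
Read back as little-endian, the first byte is least significant, giving 0x072020BCB279.
0x072020BCB279 = 7834569585273.

7834569585273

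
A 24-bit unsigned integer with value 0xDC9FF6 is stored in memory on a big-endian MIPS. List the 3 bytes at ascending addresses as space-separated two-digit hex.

DC 9F F6

Split into bytes (most-significant first): DC 9F F6.
Big-endian stores the most-significant byte at the lowest address.
So the memory order matches the most-significant-first order: DC 9F F6.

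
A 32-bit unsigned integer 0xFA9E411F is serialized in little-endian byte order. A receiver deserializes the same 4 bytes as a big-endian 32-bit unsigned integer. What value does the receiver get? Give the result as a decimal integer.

Stored little-endian, the bytes at ascending addresses are 1F 41 9E FA.
Read back as big-endian, the last byte is least significant, giving 0x1F419EFA.
0x1F419EFA = 524394234.

524394234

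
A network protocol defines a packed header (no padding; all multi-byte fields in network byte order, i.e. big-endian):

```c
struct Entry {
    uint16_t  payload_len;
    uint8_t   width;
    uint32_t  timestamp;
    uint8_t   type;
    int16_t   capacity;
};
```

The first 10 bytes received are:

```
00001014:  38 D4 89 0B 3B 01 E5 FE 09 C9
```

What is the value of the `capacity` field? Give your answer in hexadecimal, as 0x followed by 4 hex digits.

`capacity` follows `payload_len` (2 B), `width` (1 B), `timestamp` (4 B), `type` (1 B), so it starts at offset 2 + 1 + 4 + 1 = 8 and occupies 2 bytes.
Bytes at offsets 8..9: 09 C9.
Big-endian stores the most-significant byte at the lowest address.
The bytes are already most-significant first: 0x09C9.

0x09C9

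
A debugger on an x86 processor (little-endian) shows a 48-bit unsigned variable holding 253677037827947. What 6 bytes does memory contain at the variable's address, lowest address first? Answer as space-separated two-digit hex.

6B 37 BA C9 B7 E6

253677037827947 in hexadecimal, padded to 48 bits, is 0xE6B7C9BA376B.
Split into bytes (most-significant first): E6 B7 C9 BA 37 6B.
Little-endian stores the least-significant byte at the lowest address.
So at ascending addresses the bytes are 6B 37 BA C9 B7 E6.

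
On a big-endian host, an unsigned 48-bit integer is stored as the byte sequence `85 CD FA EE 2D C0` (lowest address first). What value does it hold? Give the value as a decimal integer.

Big-endian: lowest address holds the most-significant byte.
The bytes are already most-significant first: 0x85CDFAEE2DC0.
0x85CDFAEE2DC0 = 147119724703168.

147119724703168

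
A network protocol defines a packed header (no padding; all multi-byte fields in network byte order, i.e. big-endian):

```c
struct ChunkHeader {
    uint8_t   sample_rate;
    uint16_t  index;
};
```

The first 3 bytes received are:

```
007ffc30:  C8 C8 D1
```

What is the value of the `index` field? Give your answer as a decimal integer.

51409

`index` follows `sample_rate` (1 byte), so it starts at byte offset 1 and occupies 2 bytes.
Bytes at offsets 1..2: C8 D1.
In big-endian order the high byte comes first in memory.
The bytes are already most-significant first: 0xC8D1.
0xC8D1 = 51409.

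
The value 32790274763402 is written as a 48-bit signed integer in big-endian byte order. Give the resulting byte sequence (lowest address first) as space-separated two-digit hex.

1D D2 94 AD EA 8A

32790274763402 in hexadecimal, padded to 48 bits, is 0x1DD294ADEA8A.
Split into bytes (most-significant first): 1D D2 94 AD EA 8A.
Big-endian: lowest address holds the most-significant byte.
So the memory order matches the most-significant-first order: 1D D2 94 AD EA 8A.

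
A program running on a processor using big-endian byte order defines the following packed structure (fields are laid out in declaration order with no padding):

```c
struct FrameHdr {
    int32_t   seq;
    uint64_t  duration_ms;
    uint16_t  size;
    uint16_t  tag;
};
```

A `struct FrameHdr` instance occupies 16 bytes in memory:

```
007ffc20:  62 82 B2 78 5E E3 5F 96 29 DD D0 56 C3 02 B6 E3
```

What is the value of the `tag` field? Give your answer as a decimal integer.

46819

`tag` follows `seq` (4 B), `duration_ms` (8 B), `size` (2 B), so it starts at offset 4 + 8 + 2 = 14 and occupies 2 bytes.
Bytes at offsets 14..15: B6 E3.
In big-endian order the high byte comes first in memory.
The bytes are already most-significant first: 0xB6E3.
0xB6E3 = 46819.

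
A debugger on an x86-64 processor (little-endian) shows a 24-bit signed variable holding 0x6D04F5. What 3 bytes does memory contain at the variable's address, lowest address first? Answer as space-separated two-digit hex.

F5 04 6D

Split into bytes (most-significant first): 6D 04 F5.
Little-endian: lowest address holds the least-significant byte.
So at ascending addresses the bytes are F5 04 6D.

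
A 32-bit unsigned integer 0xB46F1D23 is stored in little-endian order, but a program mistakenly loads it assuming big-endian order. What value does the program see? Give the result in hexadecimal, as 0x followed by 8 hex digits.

Stored little-endian, the bytes at ascending addresses are 23 1D 6F B4.
Read back as big-endian, the last byte is least significant, giving 0x231D6FB4.

0x231D6FB4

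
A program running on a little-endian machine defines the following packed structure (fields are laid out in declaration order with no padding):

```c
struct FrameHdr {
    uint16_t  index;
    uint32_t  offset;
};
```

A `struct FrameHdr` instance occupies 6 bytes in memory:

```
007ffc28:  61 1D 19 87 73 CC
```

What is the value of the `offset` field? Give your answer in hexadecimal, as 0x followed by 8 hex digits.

0xCC738719

`offset` follows `index` (2 bytes), so it starts at byte offset 2 and occupies 4 bytes.
Bytes at offsets 2..5: 19 87 73 CC.
Little-endian: lowest address holds the least-significant byte.
Reassemble most-significant byte first: CC 73 87 19 → 0xCC738719.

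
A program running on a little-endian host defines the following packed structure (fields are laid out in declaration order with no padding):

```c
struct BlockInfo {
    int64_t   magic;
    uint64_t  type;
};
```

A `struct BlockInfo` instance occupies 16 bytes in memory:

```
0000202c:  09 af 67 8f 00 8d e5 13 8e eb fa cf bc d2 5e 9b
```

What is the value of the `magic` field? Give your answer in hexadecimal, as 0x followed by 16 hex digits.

0x13E58D008F67AF09

`magic` is the first field, at byte offset 0, occupying 8 bytes.
Bytes at offsets 0..7: 09 AF 67 8F 00 8D E5 13.
Little-endian: lowest address holds the least-significant byte.
Reassemble most-significant byte first: 13 E5 8D 00 8F 67 AF 09 → 0x13E58D008F67AF09.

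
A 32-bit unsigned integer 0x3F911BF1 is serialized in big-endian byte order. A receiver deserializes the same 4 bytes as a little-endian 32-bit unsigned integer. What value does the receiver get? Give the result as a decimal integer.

Stored big-endian, the bytes at ascending addresses are 3F 91 1B F1.
Read back as little-endian, the first byte is least significant, giving 0xF11B913F.
0xF11B913F = 4045115711.

4045115711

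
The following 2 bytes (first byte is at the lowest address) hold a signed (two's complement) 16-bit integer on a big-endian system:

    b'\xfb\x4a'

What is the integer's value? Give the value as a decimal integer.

-1206

In big-endian order the high byte comes first in memory.
The bytes are already most-significant first: 0xFB4A.
Top bit is set, so as a signed 16-bit value this is 0xFB4A − 2^16 = -1206.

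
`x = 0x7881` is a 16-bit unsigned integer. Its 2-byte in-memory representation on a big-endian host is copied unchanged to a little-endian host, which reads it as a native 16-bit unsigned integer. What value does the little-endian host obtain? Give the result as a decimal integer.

Stored big-endian, the bytes at ascending addresses are 78 81.
Read back as little-endian, the first byte is least significant, giving 0x8178.
0x8178 = 33144.

33144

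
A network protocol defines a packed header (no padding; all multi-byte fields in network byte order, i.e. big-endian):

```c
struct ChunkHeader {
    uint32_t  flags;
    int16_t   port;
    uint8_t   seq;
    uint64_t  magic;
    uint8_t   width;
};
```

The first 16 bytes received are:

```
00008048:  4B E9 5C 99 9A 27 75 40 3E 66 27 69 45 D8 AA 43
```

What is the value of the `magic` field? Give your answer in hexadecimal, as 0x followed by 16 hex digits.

0x403E66276945D8AA

`magic` follows `flags` (4 B), `port` (2 B), `seq` (1 B), so it starts at offset 4 + 2 + 1 = 7 and occupies 8 bytes.
Bytes at offsets 7..14: 40 3E 66 27 69 45 D8 AA.
Big-endian: lowest address holds the most-significant byte.
The bytes are already most-significant first: 0x403E66276945D8AA.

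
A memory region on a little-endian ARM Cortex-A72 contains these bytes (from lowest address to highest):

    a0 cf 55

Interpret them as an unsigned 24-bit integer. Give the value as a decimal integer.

5623712

In little-endian order the low byte comes first in memory.
Reassemble most-significant byte first: 55 CF A0 → 0x55CFA0.
0x55CFA0 = 5623712.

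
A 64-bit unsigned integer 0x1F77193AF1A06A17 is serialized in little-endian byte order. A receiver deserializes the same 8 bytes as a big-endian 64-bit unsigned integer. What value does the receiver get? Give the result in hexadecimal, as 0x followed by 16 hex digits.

Stored little-endian, the bytes at ascending addresses are 17 6A A0 F1 3A 19 77 1F.
Read back as big-endian, the last byte is least significant, giving 0x176AA0F13A19771F.

0x176AA0F13A19771F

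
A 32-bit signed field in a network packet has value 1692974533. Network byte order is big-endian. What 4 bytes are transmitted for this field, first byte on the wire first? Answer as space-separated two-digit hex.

1692974533 in hexadecimal, padded to 32 bits, is 0x64E8BDC5.
Split into bytes (most-significant first): 64 E8 BD C5.
In big-endian order the high byte comes first in memory.
So the memory order matches the most-significant-first order: 64 E8 BD C5.

64 E8 BD C5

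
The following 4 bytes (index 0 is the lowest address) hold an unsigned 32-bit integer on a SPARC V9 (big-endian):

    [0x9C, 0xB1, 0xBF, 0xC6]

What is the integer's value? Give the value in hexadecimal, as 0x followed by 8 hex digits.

0x9CB1BFC6

Big-endian: lowest address holds the most-significant byte.
The bytes are already most-significant first: 0x9CB1BFC6.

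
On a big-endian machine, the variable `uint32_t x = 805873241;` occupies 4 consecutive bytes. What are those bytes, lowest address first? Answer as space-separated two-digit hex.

805873241 in hexadecimal, padded to 32 bits, is 0x3008A659.
Split into bytes (most-significant first): 30 08 A6 59.
In big-endian order the high byte comes first in memory.
So the memory order matches the most-significant-first order: 30 08 A6 59.

30 08 A6 59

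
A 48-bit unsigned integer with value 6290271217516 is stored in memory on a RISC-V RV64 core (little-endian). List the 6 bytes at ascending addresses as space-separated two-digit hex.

6290271217516 in hexadecimal, padded to 48 bits, is 0x05B89161A76C.
Split into bytes (most-significant first): 05 B8 91 61 A7 6C.
Little-endian: lowest address holds the least-significant byte.
So at ascending addresses the bytes are 6C A7 61 91 B8 05.

6C A7 61 91 B8 05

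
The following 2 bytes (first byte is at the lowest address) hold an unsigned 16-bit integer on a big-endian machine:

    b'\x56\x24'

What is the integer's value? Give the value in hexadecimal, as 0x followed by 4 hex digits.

0x5624

Big-endian: lowest address holds the most-significant byte.
The bytes are already most-significant first: 0x5624.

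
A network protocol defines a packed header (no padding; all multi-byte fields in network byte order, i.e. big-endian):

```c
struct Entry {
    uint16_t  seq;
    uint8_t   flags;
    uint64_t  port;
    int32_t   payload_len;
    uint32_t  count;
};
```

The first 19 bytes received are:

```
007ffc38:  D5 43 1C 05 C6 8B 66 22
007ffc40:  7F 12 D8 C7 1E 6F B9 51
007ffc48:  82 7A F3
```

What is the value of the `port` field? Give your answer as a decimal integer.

`port` follows `seq` (2 B), `flags` (1 B), so it starts at offset 2 + 1 = 3 and occupies 8 bytes.
Bytes at offsets 3..10: 05 C6 8B 66 22 7F 12 D8.
Big-endian: lowest address holds the most-significant byte.
The bytes are already most-significant first: 0x05C68B66227F12D8.
0x05C68B66227F12D8 = 416173286360027864.

416173286360027864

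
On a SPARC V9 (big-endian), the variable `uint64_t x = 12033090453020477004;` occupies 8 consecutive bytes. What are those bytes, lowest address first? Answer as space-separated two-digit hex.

12033090453020477004 in hexadecimal, padded to 64 bits, is 0xA6FE2003526E064C.
Split into bytes (most-significant first): A6 FE 20 03 52 6E 06 4C.
In big-endian order the high byte comes first in memory.
So the memory order matches the most-significant-first order: A6 FE 20 03 52 6E 06 4C.

A6 FE 20 03 52 6E 06 4C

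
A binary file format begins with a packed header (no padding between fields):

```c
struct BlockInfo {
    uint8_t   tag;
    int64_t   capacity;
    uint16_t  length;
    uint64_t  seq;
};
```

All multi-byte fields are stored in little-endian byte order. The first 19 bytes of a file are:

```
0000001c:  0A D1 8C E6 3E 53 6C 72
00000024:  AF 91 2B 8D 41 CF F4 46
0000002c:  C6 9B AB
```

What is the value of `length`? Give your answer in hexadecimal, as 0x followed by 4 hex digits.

`length` follows `tag` (1 B), `capacity` (8 B), so it starts at offset 1 + 8 = 9 and occupies 2 bytes.
Bytes at offsets 9..10: 91 2B.
In little-endian order the low byte comes first in memory.
Reassemble most-significant byte first: 2B 91 → 0x2B91.

0x2B91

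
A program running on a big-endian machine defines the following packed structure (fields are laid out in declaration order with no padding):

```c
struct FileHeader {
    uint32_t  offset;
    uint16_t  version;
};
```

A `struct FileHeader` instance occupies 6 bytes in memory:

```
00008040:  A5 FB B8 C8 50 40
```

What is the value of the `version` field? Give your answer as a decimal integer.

`version` follows `offset` (4 bytes), so it starts at byte offset 4 and occupies 2 bytes.
Bytes at offsets 4..5: 50 40.
Big-endian stores the most-significant byte at the lowest address.
The bytes are already most-significant first: 0x5040.
0x5040 = 20544.

20544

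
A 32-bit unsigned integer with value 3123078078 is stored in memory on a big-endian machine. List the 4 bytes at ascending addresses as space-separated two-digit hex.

3123078078 in hexadecimal, padded to 32 bits, is 0xBA2663BE.
Split into bytes (most-significant first): BA 26 63 BE.
Big-endian stores the most-significant byte at the lowest address.
So the memory order matches the most-significant-first order: BA 26 63 BE.

BA 26 63 BE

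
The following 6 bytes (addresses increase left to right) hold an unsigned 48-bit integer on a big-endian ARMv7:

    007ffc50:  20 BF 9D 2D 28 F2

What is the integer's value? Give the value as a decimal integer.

In big-endian order the high byte comes first in memory.
The bytes are already most-significant first: 0x20BF9D2D28F2.
0x20BF9D2D28F2 = 36007347824882.

36007347824882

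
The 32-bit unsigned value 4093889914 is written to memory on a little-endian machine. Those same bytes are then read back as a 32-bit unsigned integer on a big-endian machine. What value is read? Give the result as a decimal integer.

2060256244

4093889914 in 32-bit hexadecimal is 0xF403CD7A.
Stored little-endian, the bytes at ascending addresses are 7A CD 03 F4.
Read back as big-endian, the last byte is least significant, giving 0x7ACD03F4.
0x7ACD03F4 = 2060256244.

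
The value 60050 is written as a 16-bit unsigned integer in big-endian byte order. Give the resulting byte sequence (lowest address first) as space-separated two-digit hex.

EA 92

60050 in hexadecimal, padded to 16 bits, is 0xEA92.
Split into bytes (most-significant first): EA 92.
In big-endian order the high byte comes first in memory.
So the memory order matches the most-significant-first order: EA 92.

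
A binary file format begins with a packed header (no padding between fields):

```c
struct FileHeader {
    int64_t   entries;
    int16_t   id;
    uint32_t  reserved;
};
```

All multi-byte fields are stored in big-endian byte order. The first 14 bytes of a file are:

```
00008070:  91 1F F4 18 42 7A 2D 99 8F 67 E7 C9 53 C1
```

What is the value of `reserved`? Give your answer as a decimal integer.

3888731073

`reserved` follows `entries` (8 B), `id` (2 B), so it starts at offset 8 + 2 = 10 and occupies 4 bytes.
Bytes at offsets 10..13: E7 C9 53 C1.
Big-endian: lowest address holds the most-significant byte.
The bytes are already most-significant first: 0xE7C953C1.
0xE7C953C1 = 3888731073.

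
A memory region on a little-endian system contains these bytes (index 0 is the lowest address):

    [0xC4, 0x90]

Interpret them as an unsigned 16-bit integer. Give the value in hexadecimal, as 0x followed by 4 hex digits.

In little-endian order the low byte comes first in memory.
Reassemble most-significant byte first: 90 C4 → 0x90C4.

0x90C4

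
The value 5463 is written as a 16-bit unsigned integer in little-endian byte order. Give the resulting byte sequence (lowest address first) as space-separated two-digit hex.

57 15

5463 in hexadecimal, padded to 16 bits, is 0x1557.
Split into bytes (most-significant first): 15 57.
Little-endian stores the least-significant byte at the lowest address.
So at ascending addresses the bytes are 57 15.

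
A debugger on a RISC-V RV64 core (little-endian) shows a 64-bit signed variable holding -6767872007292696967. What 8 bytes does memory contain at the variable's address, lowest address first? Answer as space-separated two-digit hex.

Two's complement of -6767872007292696967 in 64 bits: 6767872007292696967 = 0x5DEC4FBB9FFDB987; invert → 0xA213B04460024678; add 1 → 0xA213B04460024679.
Split into bytes (most-significant first): A2 13 B0 44 60 02 46 79.
Little-endian: lowest address holds the least-significant byte.
So at ascending addresses the bytes are 79 46 02 60 44 B0 13 A2.

79 46 02 60 44 B0 13 A2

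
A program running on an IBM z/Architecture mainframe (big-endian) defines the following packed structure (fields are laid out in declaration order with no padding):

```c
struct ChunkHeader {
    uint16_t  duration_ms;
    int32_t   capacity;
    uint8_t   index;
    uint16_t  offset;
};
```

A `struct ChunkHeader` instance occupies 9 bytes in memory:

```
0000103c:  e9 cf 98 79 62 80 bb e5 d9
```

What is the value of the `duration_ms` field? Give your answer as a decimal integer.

59855

`duration_ms` is the first field, at byte offset 0, occupying 2 bytes.
Bytes at offsets 0..1: E9 CF.
Big-endian stores the most-significant byte at the lowest address.
The bytes are already most-significant first: 0xE9CF.
0xE9CF = 59855.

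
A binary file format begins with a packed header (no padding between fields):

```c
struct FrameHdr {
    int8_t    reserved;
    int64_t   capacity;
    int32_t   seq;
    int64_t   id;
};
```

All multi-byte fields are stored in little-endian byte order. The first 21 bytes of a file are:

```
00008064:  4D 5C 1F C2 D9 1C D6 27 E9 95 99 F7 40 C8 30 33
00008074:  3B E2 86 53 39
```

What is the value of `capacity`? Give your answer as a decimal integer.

-1646111719379820708

`capacity` follows `reserved` (1 byte), so it starts at byte offset 1 and occupies 8 bytes.
Bytes at offsets 1..8: 5C 1F C2 D9 1C D6 27 E9.
In little-endian order the low byte comes first in memory.
Reassemble most-significant byte first: E9 27 D6 1C D9 C2 1F 5C → 0xE927D61CD9C21F5C.
Top bit is set, so as a signed 64-bit value this is 0xE927D61CD9C21F5C − 2^64 = -1646111719379820708.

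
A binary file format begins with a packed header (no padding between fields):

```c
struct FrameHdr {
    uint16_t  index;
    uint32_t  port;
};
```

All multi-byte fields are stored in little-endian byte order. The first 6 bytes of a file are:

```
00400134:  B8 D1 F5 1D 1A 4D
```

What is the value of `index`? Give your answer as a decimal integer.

53688

`index` is the first field, at byte offset 0, occupying 2 bytes.
Bytes at offsets 0..1: B8 D1.
Little-endian stores the least-significant byte at the lowest address.
Reassemble most-significant byte first: D1 B8 → 0xD1B8.
0xD1B8 = 53688.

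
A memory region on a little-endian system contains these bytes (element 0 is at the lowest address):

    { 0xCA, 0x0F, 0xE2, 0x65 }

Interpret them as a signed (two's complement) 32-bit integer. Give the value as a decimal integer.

1709313994

Little-endian stores the least-significant byte at the lowest address.
Reassemble most-significant byte first: 65 E2 0F CA → 0x65E20FCA.
0x65E20FCA = 1709313994.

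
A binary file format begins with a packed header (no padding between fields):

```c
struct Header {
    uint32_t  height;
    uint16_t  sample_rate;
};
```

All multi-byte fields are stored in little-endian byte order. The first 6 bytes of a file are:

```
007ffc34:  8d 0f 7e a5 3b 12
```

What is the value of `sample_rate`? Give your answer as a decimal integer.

4667

`sample_rate` follows `height` (4 bytes), so it starts at byte offset 4 and occupies 2 bytes.
Bytes at offsets 4..5: 3B 12.
Little-endian stores the least-significant byte at the lowest address.
Reassemble most-significant byte first: 12 3B → 0x123B.
0x123B = 4667.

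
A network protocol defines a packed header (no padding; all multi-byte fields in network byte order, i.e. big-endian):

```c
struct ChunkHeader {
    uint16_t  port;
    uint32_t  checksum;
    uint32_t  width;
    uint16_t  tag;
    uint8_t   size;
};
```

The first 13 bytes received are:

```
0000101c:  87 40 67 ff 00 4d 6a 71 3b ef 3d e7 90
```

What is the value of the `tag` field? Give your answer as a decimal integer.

`tag` follows `port` (2 B), `checksum` (4 B), `width` (4 B), so it starts at offset 2 + 4 + 4 = 10 and occupies 2 bytes.
Bytes at offsets 10..11: 3D E7.
Big-endian: lowest address holds the most-significant byte.
The bytes are already most-significant first: 0x3DE7.
0x3DE7 = 15847.

15847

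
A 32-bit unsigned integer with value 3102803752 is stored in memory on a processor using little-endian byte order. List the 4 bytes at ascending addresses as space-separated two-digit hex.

3102803752 in hexadecimal, padded to 32 bits, is 0xB8F10728.
Split into bytes (most-significant first): B8 F1 07 28.
In little-endian order the low byte comes first in memory.
So at ascending addresses the bytes are 28 07 F1 B8.

28 07 F1 B8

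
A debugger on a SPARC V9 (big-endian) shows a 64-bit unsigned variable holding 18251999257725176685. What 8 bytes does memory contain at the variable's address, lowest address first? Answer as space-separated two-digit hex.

FD 4C 20 9F 25 67 0B 6D

18251999257725176685 in hexadecimal, padded to 64 bits, is 0xFD4C209F25670B6D.
Split into bytes (most-significant first): FD 4C 20 9F 25 67 0B 6D.
In big-endian order the high byte comes first in memory.
So the memory order matches the most-significant-first order: FD 4C 20 9F 25 67 0B 6D.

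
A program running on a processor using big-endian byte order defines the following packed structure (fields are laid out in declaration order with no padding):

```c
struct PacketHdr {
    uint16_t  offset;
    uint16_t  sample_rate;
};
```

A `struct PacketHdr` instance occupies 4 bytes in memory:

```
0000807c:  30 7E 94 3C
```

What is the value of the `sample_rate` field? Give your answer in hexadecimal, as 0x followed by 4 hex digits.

`sample_rate` follows `offset` (2 bytes), so it starts at byte offset 2 and occupies 2 bytes.
Bytes at offsets 2..3: 94 3C.
In big-endian order the high byte comes first in memory.
The bytes are already most-significant first: 0x943C.

0x943C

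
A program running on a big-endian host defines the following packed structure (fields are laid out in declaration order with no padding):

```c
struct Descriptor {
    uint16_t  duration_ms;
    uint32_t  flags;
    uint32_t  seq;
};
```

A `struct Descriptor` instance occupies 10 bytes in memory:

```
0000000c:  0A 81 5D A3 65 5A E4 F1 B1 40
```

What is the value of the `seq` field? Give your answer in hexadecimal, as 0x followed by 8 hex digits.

`seq` follows `duration_ms` (2 B), `flags` (4 B), so it starts at offset 2 + 4 = 6 and occupies 4 bytes.
Bytes at offsets 6..9: E4 F1 B1 40.
Big-endian: lowest address holds the most-significant byte.
The bytes are already most-significant first: 0xE4F1B140.

0xE4F1B140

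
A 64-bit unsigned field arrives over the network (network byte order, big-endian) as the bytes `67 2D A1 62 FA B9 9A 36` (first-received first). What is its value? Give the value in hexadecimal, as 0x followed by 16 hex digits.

0x672DA162FAB99A36

Big-endian stores the most-significant byte at the lowest address.
The bytes are already most-significant first: 0x672DA162FAB99A36.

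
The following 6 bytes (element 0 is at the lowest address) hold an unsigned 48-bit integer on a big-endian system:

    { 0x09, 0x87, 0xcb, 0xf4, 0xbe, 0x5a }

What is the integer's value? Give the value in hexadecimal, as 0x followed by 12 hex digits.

0x0987CBF4BE5A

In big-endian order the high byte comes first in memory.
The bytes are already most-significant first: 0x0987CBF4BE5A.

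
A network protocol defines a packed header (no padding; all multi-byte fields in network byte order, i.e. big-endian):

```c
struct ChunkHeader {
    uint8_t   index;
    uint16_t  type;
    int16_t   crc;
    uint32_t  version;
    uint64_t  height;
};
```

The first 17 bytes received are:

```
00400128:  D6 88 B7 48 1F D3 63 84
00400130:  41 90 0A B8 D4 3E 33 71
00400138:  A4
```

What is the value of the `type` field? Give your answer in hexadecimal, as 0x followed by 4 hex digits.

`type` follows `index` (1 byte), so it starts at byte offset 1 and occupies 2 bytes.
Bytes at offsets 1..2: 88 B7.
In big-endian order the high byte comes first in memory.
The bytes are already most-significant first: 0x88B7.

0x88B7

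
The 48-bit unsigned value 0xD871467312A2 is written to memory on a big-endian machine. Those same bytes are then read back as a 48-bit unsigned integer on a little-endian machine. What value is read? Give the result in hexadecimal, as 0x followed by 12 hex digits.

Stored big-endian, the bytes at ascending addresses are D8 71 46 73 12 A2.
Read back as little-endian, the first byte is least significant, giving 0xA212734671D8.

0xA212734671D8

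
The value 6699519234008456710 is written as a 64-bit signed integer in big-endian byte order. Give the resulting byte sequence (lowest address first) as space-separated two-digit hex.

6699519234008456710 in hexadecimal, padded to 64 bits, is 0x5CF9793F6CF89E06.
Split into bytes (most-significant first): 5C F9 79 3F 6C F8 9E 06.
Big-endian stores the most-significant byte at the lowest address.
So the memory order matches the most-significant-first order: 5C F9 79 3F 6C F8 9E 06.

5C F9 79 3F 6C F8 9E 06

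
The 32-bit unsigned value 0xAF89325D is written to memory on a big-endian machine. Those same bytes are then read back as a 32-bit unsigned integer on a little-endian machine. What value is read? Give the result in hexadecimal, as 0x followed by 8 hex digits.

Stored big-endian, the bytes at ascending addresses are AF 89 32 5D.
Read back as little-endian, the first byte is least significant, giving 0x5D3289AF.

0x5D3289AF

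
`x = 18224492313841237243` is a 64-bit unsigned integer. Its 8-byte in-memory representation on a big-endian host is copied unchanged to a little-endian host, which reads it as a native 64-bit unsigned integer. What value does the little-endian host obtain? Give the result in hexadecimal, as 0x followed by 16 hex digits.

18224492313841237243 in 64-bit hexadecimal is 0xFCEA6733B257FCFB.
Stored big-endian, the bytes at ascending addresses are FC EA 67 33 B2 57 FC FB.
Read back as little-endian, the first byte is least significant, giving 0xFBFC57B23367EAFC.

0xFBFC57B23367EAFC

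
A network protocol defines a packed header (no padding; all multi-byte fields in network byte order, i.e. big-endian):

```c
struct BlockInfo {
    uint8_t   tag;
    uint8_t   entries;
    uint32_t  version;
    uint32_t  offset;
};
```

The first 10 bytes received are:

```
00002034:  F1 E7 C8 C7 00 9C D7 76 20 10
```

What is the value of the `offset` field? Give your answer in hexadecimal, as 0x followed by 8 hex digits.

0xD7762010

`offset` follows `tag` (1 B), `entries` (1 B), `version` (4 B), so it starts at offset 1 + 1 + 4 = 6 and occupies 4 bytes.
Bytes at offsets 6..9: D7 76 20 10.
Big-endian: lowest address holds the most-significant byte.
The bytes are already most-significant first: 0xD7762010.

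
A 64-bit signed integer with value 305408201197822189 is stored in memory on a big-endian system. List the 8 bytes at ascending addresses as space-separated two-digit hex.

305408201197822189 in hexadecimal, padded to 64 bits, is 0x043D07240FE320ED.
Split into bytes (most-significant first): 04 3D 07 24 0F E3 20 ED.
In big-endian order the high byte comes first in memory.
So the memory order matches the most-significant-first order: 04 3D 07 24 0F E3 20 ED.

04 3D 07 24 0F E3 20 ED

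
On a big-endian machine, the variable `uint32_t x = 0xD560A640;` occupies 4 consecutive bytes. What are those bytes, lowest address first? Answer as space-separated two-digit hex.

D5 60 A6 40

Split into bytes (most-significant first): D5 60 A6 40.
Big-endian stores the most-significant byte at the lowest address.
So the memory order matches the most-significant-first order: D5 60 A6 40.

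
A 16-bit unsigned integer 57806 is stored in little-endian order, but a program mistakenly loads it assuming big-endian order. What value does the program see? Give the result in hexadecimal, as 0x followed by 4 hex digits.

57806 in 16-bit hexadecimal is 0xE1CE.
Stored little-endian, the bytes at ascending addresses are CE E1.
Read back as big-endian, the last byte is least significant, giving 0xCEE1.

0xCEE1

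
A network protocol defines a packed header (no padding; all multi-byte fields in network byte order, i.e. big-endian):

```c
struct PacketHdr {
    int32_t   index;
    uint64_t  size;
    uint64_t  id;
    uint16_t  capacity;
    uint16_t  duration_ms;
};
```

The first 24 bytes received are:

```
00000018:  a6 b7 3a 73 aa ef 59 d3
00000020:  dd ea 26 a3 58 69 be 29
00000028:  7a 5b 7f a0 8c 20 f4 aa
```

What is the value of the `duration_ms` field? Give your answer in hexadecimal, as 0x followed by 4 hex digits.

`duration_ms` follows `index` (4 B), `size` (8 B), `id` (8 B), `capacity` (2 B), so it starts at offset 4 + 8 + 8 + 2 = 22 and occupies 2 bytes.
Bytes at offsets 22..23: F4 AA.
In big-endian order the high byte comes first in memory.
The bytes are already most-significant first: 0xF4AA.

0xF4AA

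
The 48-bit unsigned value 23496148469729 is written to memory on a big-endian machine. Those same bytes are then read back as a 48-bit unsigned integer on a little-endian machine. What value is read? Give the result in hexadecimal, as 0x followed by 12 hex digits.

23496148469729 in 48-bit hexadecimal is 0x155E9F9547E1.
Stored big-endian, the bytes at ascending addresses are 15 5E 9F 95 47 E1.
Read back as little-endian, the first byte is least significant, giving 0xE147959F5E15.

0xE147959F5E15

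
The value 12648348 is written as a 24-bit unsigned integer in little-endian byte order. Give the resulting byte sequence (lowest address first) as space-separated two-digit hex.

9C FF C0

12648348 in hexadecimal, padded to 24 bits, is 0xC0FF9C.
Split into bytes (most-significant first): C0 FF 9C.
Little-endian: lowest address holds the least-significant byte.
So at ascending addresses the bytes are 9C FF C0.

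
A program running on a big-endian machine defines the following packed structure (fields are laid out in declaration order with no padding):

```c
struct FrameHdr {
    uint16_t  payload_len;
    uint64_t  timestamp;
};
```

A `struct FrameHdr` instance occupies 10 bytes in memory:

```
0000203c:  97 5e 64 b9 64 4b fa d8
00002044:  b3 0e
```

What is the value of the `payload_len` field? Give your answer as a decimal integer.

38750

`payload_len` is the first field, at byte offset 0, occupying 2 bytes.
Bytes at offsets 0..1: 97 5E.
Big-endian stores the most-significant byte at the lowest address.
The bytes are already most-significant first: 0x975E.
0x975E = 38750.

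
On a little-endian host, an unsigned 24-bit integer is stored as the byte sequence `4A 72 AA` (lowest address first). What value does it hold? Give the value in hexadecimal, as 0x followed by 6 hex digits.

0xAA724A

Little-endian: lowest address holds the least-significant byte.
Reassemble most-significant byte first: AA 72 4A → 0xAA724A.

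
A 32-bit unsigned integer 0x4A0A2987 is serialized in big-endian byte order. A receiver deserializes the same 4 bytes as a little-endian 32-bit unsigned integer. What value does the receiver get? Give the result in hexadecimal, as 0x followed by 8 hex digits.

Stored big-endian, the bytes at ascending addresses are 4A 0A 29 87.
Read back as little-endian, the first byte is least significant, giving 0x87290A4A.

0x87290A4A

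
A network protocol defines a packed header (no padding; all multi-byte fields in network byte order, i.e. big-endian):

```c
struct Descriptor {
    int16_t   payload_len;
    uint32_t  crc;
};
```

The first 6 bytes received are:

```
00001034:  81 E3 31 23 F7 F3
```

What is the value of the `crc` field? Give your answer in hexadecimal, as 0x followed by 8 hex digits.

0x3123F7F3

`crc` follows `payload_len` (2 bytes), so it starts at byte offset 2 and occupies 4 bytes.
Bytes at offsets 2..5: 31 23 F7 F3.
Big-endian stores the most-significant byte at the lowest address.
The bytes are already most-significant first: 0x3123F7F3.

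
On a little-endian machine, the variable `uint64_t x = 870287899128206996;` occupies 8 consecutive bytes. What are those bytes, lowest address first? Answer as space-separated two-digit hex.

870287899128206996 in hexadecimal, padded to 64 bits, is 0x0C13E23BB7DB9694.
Split into bytes (most-significant first): 0C 13 E2 3B B7 DB 96 94.
Little-endian: lowest address holds the least-significant byte.
So at ascending addresses the bytes are 94 96 DB B7 3B E2 13 0C.

94 96 DB B7 3B E2 13 0C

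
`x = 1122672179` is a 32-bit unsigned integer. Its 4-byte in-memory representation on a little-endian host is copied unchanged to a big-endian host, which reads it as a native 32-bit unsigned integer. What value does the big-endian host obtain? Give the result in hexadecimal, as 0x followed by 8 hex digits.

0x339EEA42

1122672179 in 32-bit hexadecimal is 0x42EA9E33.
Stored little-endian, the bytes at ascending addresses are 33 9E EA 42.
Read back as big-endian, the last byte is least significant, giving 0x339EEA42.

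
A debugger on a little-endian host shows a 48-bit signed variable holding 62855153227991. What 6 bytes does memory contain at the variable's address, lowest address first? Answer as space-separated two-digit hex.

62855153227991 in hexadecimal, padded to 48 bits, is 0x392A9B1498D7.
Split into bytes (most-significant first): 39 2A 9B 14 98 D7.
Little-endian: lowest address holds the least-significant byte.
So at ascending addresses the bytes are D7 98 14 9B 2A 39.

D7 98 14 9B 2A 39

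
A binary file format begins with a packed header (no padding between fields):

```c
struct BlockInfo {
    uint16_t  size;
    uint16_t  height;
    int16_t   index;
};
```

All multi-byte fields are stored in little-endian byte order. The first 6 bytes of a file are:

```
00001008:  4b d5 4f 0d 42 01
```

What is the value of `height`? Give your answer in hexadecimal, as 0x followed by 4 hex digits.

`height` follows `size` (2 bytes), so it starts at byte offset 2 and occupies 2 bytes.
Bytes at offsets 2..3: 4F 0D.
In little-endian order the low byte comes first in memory.
Reassemble most-significant byte first: 0D 4F → 0x0D4F.

0x0D4F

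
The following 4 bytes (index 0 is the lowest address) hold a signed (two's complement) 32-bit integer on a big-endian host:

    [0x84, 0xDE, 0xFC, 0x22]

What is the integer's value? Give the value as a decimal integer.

In big-endian order the high byte comes first in memory.
The bytes are already most-significant first: 0x84DEFC22.
Top bit is set, so as a signed 32-bit value this is 0x84DEFC22 − 2^32 = -2065761246.

-2065761246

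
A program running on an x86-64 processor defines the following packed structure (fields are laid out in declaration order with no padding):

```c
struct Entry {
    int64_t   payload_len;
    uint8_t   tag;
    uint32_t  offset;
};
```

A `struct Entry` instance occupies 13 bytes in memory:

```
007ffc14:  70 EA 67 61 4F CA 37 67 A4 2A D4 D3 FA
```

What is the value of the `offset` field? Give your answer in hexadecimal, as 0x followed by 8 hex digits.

0xFAD3D42A

`offset` follows `payload_len` (8 B), `tag` (1 B), so it starts at offset 8 + 1 = 9 and occupies 4 bytes.
Bytes at offsets 9..12: 2A D4 D3 FA.
Little-endian stores the least-significant byte at the lowest address.
Reassemble most-significant byte first: FA D3 D4 2A → 0xFAD3D42A.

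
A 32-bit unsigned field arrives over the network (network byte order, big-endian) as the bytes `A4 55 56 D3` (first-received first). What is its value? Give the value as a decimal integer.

2757056211

In big-endian order the high byte comes first in memory.
The bytes are already most-significant first: 0xA45556D3.
0xA45556D3 = 2757056211.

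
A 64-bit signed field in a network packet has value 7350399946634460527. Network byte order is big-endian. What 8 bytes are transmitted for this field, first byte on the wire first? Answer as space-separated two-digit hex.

7350399946634460527 in hexadecimal, padded to 64 bits, is 0x6601DDCEB0327D6F.
Split into bytes (most-significant first): 66 01 DD CE B0 32 7D 6F.
Big-endian stores the most-significant byte at the lowest address.
So the memory order matches the most-significant-first order: 66 01 DD CE B0 32 7D 6F.

66 01 DD CE B0 32 7D 6F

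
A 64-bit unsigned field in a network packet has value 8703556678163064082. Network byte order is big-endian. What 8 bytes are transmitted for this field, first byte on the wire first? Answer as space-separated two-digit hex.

8703556678163064082 in hexadecimal, padded to 64 bits, is 0x78C93EAF74636512.
Split into bytes (most-significant first): 78 C9 3E AF 74 63 65 12.
In big-endian order the high byte comes first in memory.
So the memory order matches the most-significant-first order: 78 C9 3E AF 74 63 65 12.

78 C9 3E AF 74 63 65 12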